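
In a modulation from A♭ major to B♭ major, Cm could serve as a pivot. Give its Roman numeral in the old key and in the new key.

iii in A♭ major; ii in B♭ major

The scale of A♭ major is A♭ B♭ C D♭ E♭ F G; C is degree 3, and the triad built there (C-E♭-G) is minor, so it is iii.
The scale of B♭ major is B♭ C D E♭ F G A; C is degree 2, and the triad built there (C-E♭-G) is minor, so it is ii.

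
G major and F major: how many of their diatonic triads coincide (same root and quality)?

Diatonic triads of G major: G (I), Am (ii), Bm (iii), C (IV), D (V), Em (vi), F#dim (vii°).
Diatonic triads of F major: F (I), Gm (ii), Am (iii), Bb (IV), C (V), Dm (vi), Edim (vii°).
Matching root and quality in both lists: Am, C.
That gives 2 common triads.

2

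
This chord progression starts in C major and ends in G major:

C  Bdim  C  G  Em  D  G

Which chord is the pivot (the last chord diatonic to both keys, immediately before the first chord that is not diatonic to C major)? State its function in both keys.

Chords diatonic to C major: C, Dm, Em, F, G, Am, Bdim.
Reading the progression, the first chord not in that set is D, so the modulation leaves C major there.
The chord immediately before D is Em, which is diatonic to both keys: iii in C major and vi in G major.

Em — iii in C major, vi in G major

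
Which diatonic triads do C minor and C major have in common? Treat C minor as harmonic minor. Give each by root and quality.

Triads in C minor (harmonic minor): Cm (i), Ddim (ii°), Ebaug (III+), Fm (iv), G (V), Ab (VI), Bdim (vii°).
Triads in C major: C (I), Dm (ii), Em (iii), F (IV), G (V), Am (vi), Bdim (vii°).
Shared triads with their functions: G (V in C minor, V in C major); Bdim (vii° in C minor, vii° in C major).

G, Bdim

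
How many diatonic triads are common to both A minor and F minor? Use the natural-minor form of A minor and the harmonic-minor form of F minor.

1

Diatonic triads of A minor (natural minor): Am (i), Bdim (ii°), C (III), Dm (iv), Em (v), F (VI), G (VII).
Diatonic triads of F minor (harmonic minor): Fm (i), Gdim (ii°), Abaug (III+), Bbm (iv), C (V), Db (VI), Edim (vii°).
Matching root and quality in both lists: C.
That gives 1 common triad.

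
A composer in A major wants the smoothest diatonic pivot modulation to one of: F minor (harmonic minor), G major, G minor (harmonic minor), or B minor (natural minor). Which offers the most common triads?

Triads of A major: A major (I), B minor (ii), C# minor (iii), D major (IV), E major (V), F# minor (vi), G# diminished (vii°).
F minor (harmonic minor) shares 0: none.
G major shares 2: Bm, D.
G minor (harmonic minor) shares 1: D.
B minor (natural minor) shares 4: A, Bm, D, F#m.
The most common triads (4) are shared with B minor.

B minor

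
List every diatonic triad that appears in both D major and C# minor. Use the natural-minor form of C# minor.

F#m, A

Triads in D major: D (I), Em (ii), F#m (iii), G (IV), A (V), Bm (vi), C#dim (vii°).
Triads in C# minor (natural minor): C#m (i), D#dim (ii°), E (III), F#m (iv), G#m (v), A (VI), B (VII).
Shared triads with their functions: F#m (iii in D major, iv in C# minor); A (V in D major, VI in C# minor).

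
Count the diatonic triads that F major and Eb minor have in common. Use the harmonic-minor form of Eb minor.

Diatonic triads of F major: F (I), Gm (ii), Am (iii), Bb (IV), C (V), Dm (vi), Edim (vii°).
Diatonic triads of Eb minor (harmonic minor): Ebm (i), Fdim (ii°), Gbaug (III+), Abm (iv), Bb (V), Cb (VI), Ddim (vii°).
Matching root and quality in both lists: Bb.
That gives 1 common triad.

1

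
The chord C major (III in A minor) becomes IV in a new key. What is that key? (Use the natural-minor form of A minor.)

G major

The numeral IV denotes a major triad on scale degree 4. With C on degree 4, the tonic of the new key is G.
Degree 4 carries a major triad in major keys, so the destination is G major.
Check: the diatonic triads of G major are G (I), Am (ii), Bm (iii), C (IV), D (V), Em (vi), F#dim (vii°) — C major is indeed IV.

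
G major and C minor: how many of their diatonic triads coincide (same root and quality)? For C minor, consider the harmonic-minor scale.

1

Diatonic triads of G major: G (I), Am (ii), Bm (iii), C (IV), D (V), Em (vi), F♯dim (vii°).
Diatonic triads of C minor (harmonic minor): Cm (i), Ddim (ii°), E♭aug (III+), Fm (iv), G (V), A♭ (VI), Bdim (vii°).
Matching root and quality in both lists: G.
That gives 1 common triad.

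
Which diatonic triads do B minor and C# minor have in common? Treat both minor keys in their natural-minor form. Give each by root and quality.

F#m, A

Triads in B minor (natural minor): B minor (i), C# diminished (ii°), D major (III), E minor (iv), F# minor (v), G major (VI), A major (VII).
Triads in C# minor (natural minor): C# minor (i), D# diminished (ii°), E major (III), F# minor (iv), G# minor (v), A major (VI), B major (VII).
Shared triads with their functions: F# minor (v in B minor, iv in C# minor); A major (VII in B minor, VI in C# minor).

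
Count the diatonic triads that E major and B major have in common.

4

Diatonic triads of E major: E (I), F#m (ii), G#m (iii), A (IV), B (V), C#m (vi), D#dim (vii°).
Diatonic triads of B major: B (I), C#m (ii), D#m (iii), E (IV), F# (V), G#m (vi), A#dim (vii°).
Matching root and quality in both lists: E, G#m, B, C#m.
That gives 4 common triads.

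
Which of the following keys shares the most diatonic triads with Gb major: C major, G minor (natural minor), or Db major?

Db major

Triads of Gb major: Gb (I), Abm (ii), Bbm (iii), Cb (IV), Db (V), Ebm (vi), Fdim (vii°).
C major shares 0: none.
G minor (natural minor) shares 0: none.
Db major shares 4: Gb, Bbm, Db, Ebm.
The most common triads (4) are shared with Db major.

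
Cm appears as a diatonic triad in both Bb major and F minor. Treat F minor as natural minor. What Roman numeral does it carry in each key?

The scale of Bb major is Bb C D Eb F G A; C is degree 2, and the triad built there (C-Eb-G) is minor, so it is ii.
The scale of F minor (natural minor) is F G Ab Bb C Db Eb; C is degree 5, and the triad built there (C-Eb-G) is minor, so it is v.

ii in Bb major; v in F minor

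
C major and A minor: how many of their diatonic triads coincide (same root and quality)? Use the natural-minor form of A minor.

7

Diatonic triads of C major: C (I), Dm (ii), Em (iii), F (IV), G (V), Am (vi), Bdim (vii°).
Diatonic triads of A minor (natural minor): Am (i), Bdim (ii°), C (III), Dm (iv), Em (v), F (VI), G (VII).
Matching root and quality in both lists: C, Dm, Em, F, G, Am, Bdim.
That gives 7 common triads.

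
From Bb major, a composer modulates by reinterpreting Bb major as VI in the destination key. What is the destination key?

D minor

The numeral VI denotes a major triad on scale degree 6. With Bb on degree 6, the tonic of the new key is D.
Degree 6 carries a major triad in minor keys, so the destination is D minor.
Check: the diatonic triads of D minor (natural minor) are Dm (i), Edim (ii°), F (III), Gm (iv), Am (v), Bb (VI), C (VII) — Bb major is indeed VI.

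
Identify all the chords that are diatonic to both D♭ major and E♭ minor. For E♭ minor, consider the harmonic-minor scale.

E♭m

Triads in D♭ major: D♭ major (I), E♭ minor (ii), F minor (iii), G♭ major (IV), A♭ major (V), B♭ minor (vi), C diminished (vii°).
Triads in E♭ minor (harmonic minor): E♭ minor (i), F diminished (ii°), G♭ augmented (III+), A♭ minor (iv), B♭ major (V), C♭ major (VI), D diminished (vii°).
Shared triads with their functions: E♭ minor (ii in D♭ major, i in E♭ minor).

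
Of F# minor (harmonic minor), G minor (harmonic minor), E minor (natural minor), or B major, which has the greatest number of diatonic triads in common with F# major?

Triads of F# major: F# major (I), G# minor (ii), A# minor (iii), B major (IV), C# major (V), D# minor (vi), E# diminished (vii°).
F# minor (harmonic minor) shares 2: C#, E#dim.
G minor (harmonic minor) shares 0: none.
E minor (natural minor) shares 0: none.
B major shares 4: F#, G#m, B, D#m.
The most common triads (4) are shared with B major.

B major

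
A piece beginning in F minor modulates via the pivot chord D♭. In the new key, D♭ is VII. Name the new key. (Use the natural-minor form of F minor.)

The numeral VII denotes a major triad on scale degree 7. With D♭ on degree 7, the tonic of the new key is E♭.
Degree 7 carries a major triad in natural-minor keys, so the destination is E♭ minor.
Check: the diatonic triads of E♭ minor (natural minor) are E♭m (i), Fdim (ii°), G♭ (III), A♭m (iv), B♭m (v), C♭ (VI), D♭ (VII) — D♭ is indeed VII.

E♭ minor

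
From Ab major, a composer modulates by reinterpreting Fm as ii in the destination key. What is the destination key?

The numeral ii denotes a minor triad on scale degree 2. With F on degree 2, the tonic of the new key is Eb.
Degree 2 carries a minor triad in major keys, so the destination is Eb major.
Check: the diatonic triads of Eb major are Eb (I), Fm (ii), Gm (iii), Ab (IV), Bb (V), Cm (vi), Ddim (vii°) — Fm is indeed ii.

Eb major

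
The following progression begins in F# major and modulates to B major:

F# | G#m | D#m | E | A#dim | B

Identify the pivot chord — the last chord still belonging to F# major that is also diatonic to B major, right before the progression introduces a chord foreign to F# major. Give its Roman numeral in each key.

D#m — vi in F# major, iii in B major

Chords diatonic to F# major: F#, G#m, A#m, B, C#, D#m, E#dim.
Reading the progression, the first chord not in that set is E, so the modulation leaves F# major there.
The chord immediately before E is D#m, which is diatonic to both keys: vi in F# major and iii in B major.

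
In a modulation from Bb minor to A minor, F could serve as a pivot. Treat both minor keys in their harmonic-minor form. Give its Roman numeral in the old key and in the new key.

V in Bb minor; VI in A minor

The scale of Bb minor (harmonic minor) is Bb C Db Eb F Gb A; F is degree 5, and the triad built there (F-A-C) is major, so it is V.
The scale of A minor (harmonic minor) is A B C D E F G#; F is degree 6, and the triad built there (F-A-C) is major, so it is VI.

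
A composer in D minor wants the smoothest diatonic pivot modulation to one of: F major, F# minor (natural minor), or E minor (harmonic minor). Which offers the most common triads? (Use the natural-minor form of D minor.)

F major

Triads of D minor (natural minor): Dm (i), Edim (ii°), F (III), Gm (iv), Am (v), Bb (VI), C (VII).
F major shares 7: Dm, Edim, F, Gm, Am, Bb, C.
F# minor (natural minor) shares 0: none.
E minor (harmonic minor) shares 2: Am, C.
The most common triads (7) are shared with F major.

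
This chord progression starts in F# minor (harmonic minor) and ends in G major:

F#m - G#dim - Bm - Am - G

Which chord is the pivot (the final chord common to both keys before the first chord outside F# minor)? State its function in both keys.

Bm — iv in F# minor, iii in G major

Chords diatonic to F# minor: F#m, G#dim, Aaug, Bm, C#, D, E#dim.
Reading the progression, the first chord not in that set is Am, so the modulation leaves F# minor there.
The chord immediately before Am is Bm, which is diatonic to both keys: iv in F# minor and iii in G major.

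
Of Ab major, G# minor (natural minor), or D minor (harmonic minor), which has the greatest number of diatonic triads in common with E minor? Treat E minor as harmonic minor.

Triads of E minor (harmonic minor): E minor (i), F# diminished (ii°), G augmented (III+), A minor (iv), B major (V), C major (VI), D# diminished (vii°).
Ab major shares 0: none.
G# minor (natural minor) shares 1: B.
D minor (harmonic minor) shares 0: none.
The most common triads (1) are shared with G# minor.

G# minor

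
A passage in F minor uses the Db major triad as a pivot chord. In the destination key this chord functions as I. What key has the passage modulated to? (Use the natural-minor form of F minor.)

Db major

The numeral I denotes a major triad on scale degree 1. With Db on degree 1, the tonic of the new key is Db.
Degree 1 carries a major triad in major keys, so the destination is Db major.
Check: the diatonic triads of Db major are Db (I), Ebm (ii), Fm (iii), Gb (IV), Ab (V), Bbm (vi), Cdim (vii°) — Db major is indeed I.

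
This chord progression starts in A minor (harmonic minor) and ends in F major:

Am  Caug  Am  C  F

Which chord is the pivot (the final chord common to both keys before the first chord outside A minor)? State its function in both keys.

Chords diatonic to A minor: Am, Bdim, Caug, Dm, E, F, G#dim.
Reading the progression, the first chord not in that set is C, so the modulation leaves A minor there.
The chord immediately before C is Am, which is diatonic to both keys: i in A minor and iii in F major.

Am — i in A minor, iii in F major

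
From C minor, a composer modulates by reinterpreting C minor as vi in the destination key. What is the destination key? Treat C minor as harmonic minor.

Eb major

The numeral vi denotes a minor triad on scale degree 6. With C on degree 6, the tonic of the new key is Eb.
Degree 6 carries a minor triad in major keys, so the destination is Eb major.
Check: the diatonic triads of Eb major are Eb (I), Fm (ii), Gm (iii), Ab (IV), Bb (V), Cm (vi), Ddim (vii°) — C minor is indeed vi.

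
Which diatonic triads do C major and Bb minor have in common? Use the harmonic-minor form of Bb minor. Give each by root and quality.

Triads in C major: C (I), Dm (ii), Em (iii), F (IV), G (V), Am (vi), Bdim (vii°).
Triads in Bb minor (harmonic minor): Bbm (i), Cdim (ii°), Dbaug (III+), Ebm (iv), F (V), Gb (VI), Adim (vii°).
Shared triads with their functions: F (IV in C major, V in Bb minor).

F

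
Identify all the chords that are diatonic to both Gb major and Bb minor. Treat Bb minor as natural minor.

Triads in Gb major: Gb (I), Abm (ii), Bbm (iii), Cb (IV), Db (V), Ebm (vi), Fdim (vii°).
Triads in Bb minor (natural minor): Bbm (i), Cdim (ii°), Db (III), Ebm (iv), Fm (v), Gb (VI), Ab (VII).
Shared triads with their functions: Gb (I in Gb major, VI in Bb minor); Bbm (iii in Gb major, i in Bb minor); Db (V in Gb major, III in Bb minor); Ebm (vi in Gb major, iv in Bb minor).

Gb, Bbm, Db, Ebm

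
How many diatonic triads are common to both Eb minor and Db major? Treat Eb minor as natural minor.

4

Diatonic triads of Eb minor (natural minor): Eb minor (i), F diminished (ii°), Gb major (III), Ab minor (iv), Bb minor (v), Cb major (VI), Db major (VII).
Diatonic triads of Db major: Db major (I), Eb minor (ii), F minor (iii), Gb major (IV), Ab major (V), Bb minor (vi), C diminished (vii°).
Matching root and quality in both lists: Eb minor, Gb major, Bb minor, Db major.
That gives 4 common triads.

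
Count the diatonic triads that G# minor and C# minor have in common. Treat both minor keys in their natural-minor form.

Diatonic triads of G# minor (natural minor): G#m (i), A#dim (ii°), B (III), C#m (iv), D#m (v), E (VI), F# (VII).
Diatonic triads of C# minor (natural minor): C#m (i), D#dim (ii°), E (III), F#m (iv), G#m (v), A (VI), B (VII).
Matching root and quality in both lists: G#m, B, C#m, E.
That gives 4 common triads.

4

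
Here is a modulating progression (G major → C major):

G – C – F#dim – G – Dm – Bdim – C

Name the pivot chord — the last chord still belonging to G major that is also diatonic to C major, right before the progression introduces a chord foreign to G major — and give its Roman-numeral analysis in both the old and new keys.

G — I in G major, V in C major

Chords diatonic to G major: G, Am, Bm, C, D, Em, F#dim.
Reading the progression, the first chord not in that set is Dm, so the modulation leaves G major there.
The chord immediately before Dm is G, which is diatonic to both keys: I in G major and V in C major.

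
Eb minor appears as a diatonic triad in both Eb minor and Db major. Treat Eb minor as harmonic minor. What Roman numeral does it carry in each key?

i in Eb minor; ii in Db major

The scale of Eb minor (harmonic minor) is Eb F Gb Ab Bb Cb D; Eb is degree 1, and the triad built there (Eb-Gb-Bb) is minor, so it is i.
The scale of Db major is Db Eb F Gb Ab Bb C; Eb is degree 2, and the triad built there (Eb-Gb-Bb) is minor, so it is ii.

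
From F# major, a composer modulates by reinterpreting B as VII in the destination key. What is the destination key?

The numeral VII denotes a major triad on scale degree 7. With B on degree 7, the tonic of the new key is C#.
Degree 7 carries a major triad in natural-minor keys, so the destination is C# minor.
Check: the diatonic triads of C# minor (natural minor) are C#m (i), D#dim (ii°), E (III), F#m (iv), G#m (v), A (VI), B (VII) — B is indeed VII.

C# minor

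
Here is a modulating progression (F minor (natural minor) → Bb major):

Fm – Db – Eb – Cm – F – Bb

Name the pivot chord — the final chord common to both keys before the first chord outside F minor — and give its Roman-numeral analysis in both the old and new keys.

Cm — v in F minor, ii in Bb major

Chords diatonic to F minor: Fm, Gdim, Ab, Bbm, Cm, Db, Eb.
Reading the progression, the first chord not in that set is F, so the modulation leaves F minor there.
The chord immediately before F is Cm, which is diatonic to both keys: v in F minor and ii in Bb major.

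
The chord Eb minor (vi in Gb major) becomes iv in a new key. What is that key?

Bb minor

The numeral iv denotes a minor triad on scale degree 4. With Eb on degree 4, the tonic of the new key is Bb.
Degree 4 carries a minor triad in minor keys, so the destination is Bb minor.
Check: the diatonic triads of Bb minor (natural minor) are Bbm (i), Cdim (ii°), Db (III), Ebm (iv), Fm (v), Gb (VI), Ab (VII) — Eb minor is indeed iv.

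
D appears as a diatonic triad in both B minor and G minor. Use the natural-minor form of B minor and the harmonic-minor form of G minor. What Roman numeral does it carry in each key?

The scale of B minor (natural minor) is B C# D E F# G A; D is degree 3, and the triad built there (D-F#-A) is major, so it is III.
The scale of G minor (harmonic minor) is G A Bb C D Eb F#; D is degree 5, and the triad built there (D-F#-A) is major, so it is V.

III in B minor; V in G minor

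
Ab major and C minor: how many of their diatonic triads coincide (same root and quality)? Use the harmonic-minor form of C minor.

Diatonic triads of Ab major: Ab (I), Bbm (ii), Cm (iii), Db (IV), Eb (V), Fm (vi), Gdim (vii°).
Diatonic triads of C minor (harmonic minor): Cm (i), Ddim (ii°), Ebaug (III+), Fm (iv), G (V), Ab (VI), Bdim (vii°).
Matching root and quality in both lists: Ab, Cm, Fm.
That gives 3 common triads.

3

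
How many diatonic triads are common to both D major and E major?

Diatonic triads of D major: D (I), Em (ii), F#m (iii), G (IV), A (V), Bm (vi), C#dim (vii°).
Diatonic triads of E major: E (I), F#m (ii), G#m (iii), A (IV), B (V), C#m (vi), D#dim (vii°).
Matching root and quality in both lists: F#m, A.
That gives 2 common triads.

2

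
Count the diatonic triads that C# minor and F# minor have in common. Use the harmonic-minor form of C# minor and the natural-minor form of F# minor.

Diatonic triads of C# minor (harmonic minor): C#m (i), D#dim (ii°), Eaug (III+), F#m (iv), G# (V), A (VI), B#dim (vii°).
Diatonic triads of F# minor (natural minor): F#m (i), G#dim (ii°), A (III), Bm (iv), C#m (v), D (VI), E (VII).
Matching root and quality in both lists: C#m, F#m, A.
That gives 3 common triads.

3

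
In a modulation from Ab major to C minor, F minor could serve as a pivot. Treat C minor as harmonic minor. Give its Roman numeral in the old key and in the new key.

vi in Ab major; iv in C minor

The scale of Ab major is Ab Bb C Db Eb F G; F is degree 6, and the triad built there (F-Ab-C) is minor, so it is vi.
The scale of C minor (harmonic minor) is C D Eb F G Ab B; F is degree 4, and the triad built there (F-Ab-C) is minor, so it is iv.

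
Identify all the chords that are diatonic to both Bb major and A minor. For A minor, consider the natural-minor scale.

Dm, F

Triads in Bb major: Bb (I), Cm (ii), Dm (iii), Eb (IV), F (V), Gm (vi), Adim (vii°).
Triads in A minor (natural minor): Am (i), Bdim (ii°), C (III), Dm (iv), Em (v), F (VI), G (VII).
Shared triads with their functions: Dm (iii in Bb major, iv in A minor); F (V in Bb major, VI in A minor).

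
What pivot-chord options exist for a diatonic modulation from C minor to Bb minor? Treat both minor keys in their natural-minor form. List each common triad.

Fm, Ab

Triads in C minor (natural minor): C minor (i), D diminished (ii°), Eb major (III), F minor (iv), G minor (v), Ab major (VI), Bb major (VII).
Triads in Bb minor (natural minor): Bb minor (i), C diminished (ii°), Db major (III), Eb minor (iv), F minor (v), Gb major (VI), Ab major (VII).
Shared triads with their functions: F minor (iv in C minor, v in Bb minor); Ab major (VI in C minor, VII in Bb minor).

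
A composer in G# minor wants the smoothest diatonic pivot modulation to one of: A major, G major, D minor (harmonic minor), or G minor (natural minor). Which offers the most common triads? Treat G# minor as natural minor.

Triads of G# minor (natural minor): G#m (i), A#dim (ii°), B (III), C#m (iv), D#m (v), E (VI), F# (VII).
A major shares 2: C#m, E.
G major shares 0: none.
D minor (harmonic minor) shares 0: none.
G minor (natural minor) shares 0: none.
The most common triads (2) are shared with A major.

A major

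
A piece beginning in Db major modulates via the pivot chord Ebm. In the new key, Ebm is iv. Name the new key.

The numeral iv denotes a minor triad on scale degree 4. With Eb on degree 4, the tonic of the new key is Bb.
Degree 4 carries a minor triad in minor keys, so the destination is Bb minor.
Check: the diatonic triads of Bb minor (natural minor) are Bbm (i), Cdim (ii°), Db (III), Ebm (iv), Fm (v), Gb (VI), Ab (VII) — Ebm is indeed iv.

Bb minor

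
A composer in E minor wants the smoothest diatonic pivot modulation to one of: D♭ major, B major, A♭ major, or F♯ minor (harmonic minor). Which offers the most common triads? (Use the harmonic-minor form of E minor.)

B major

Triads of E minor (harmonic minor): Em (i), F♯dim (ii°), Gaug (III+), Am (iv), B (V), C (VI), D♯dim (vii°).
D♭ major shares 0: none.
B major shares 1: B.
A♭ major shares 0: none.
F♯ minor (harmonic minor) shares 0: none.
The most common triads (1) are shared with B major.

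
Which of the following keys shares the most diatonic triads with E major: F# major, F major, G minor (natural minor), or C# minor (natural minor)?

C# minor

Triads of E major: E major (I), F# minor (ii), G# minor (iii), A major (IV), B major (V), C# minor (vi), D# diminished (vii°).
F# major shares 2: G#m, B.
F major shares 0: none.
G minor (natural minor) shares 0: none.
C# minor (natural minor) shares 7: E, F#m, G#m, A, B, C#m, D#dim.
The most common triads (7) are shared with C# minor.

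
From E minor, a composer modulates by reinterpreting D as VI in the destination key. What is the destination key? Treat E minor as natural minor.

The numeral VI denotes a major triad on scale degree 6. With D on degree 6, the tonic of the new key is F♯.
Degree 6 carries a major triad in minor keys, so the destination is F♯ minor.
Check: the diatonic triads of F♯ minor (natural minor) are F♯m (i), G♯dim (ii°), A (III), Bm (iv), C♯m (v), D (VI), E (VII) — D is indeed VI.

F♯ minor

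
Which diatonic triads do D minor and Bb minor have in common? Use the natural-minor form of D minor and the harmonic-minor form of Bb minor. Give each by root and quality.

F

Triads in D minor (natural minor): Dm (i), Edim (ii°), F (III), Gm (iv), Am (v), Bb (VI), C (VII).
Triads in Bb minor (harmonic minor): Bbm (i), Cdim (ii°), Dbaug (III+), Ebm (iv), F (V), Gb (VI), Adim (vii°).
Shared triads with their functions: F (III in D minor, V in Bb minor).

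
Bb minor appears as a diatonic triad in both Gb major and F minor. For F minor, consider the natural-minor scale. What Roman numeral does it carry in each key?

iii in Gb major; iv in F minor

The scale of Gb major is Gb Ab Bb Cb Db Eb F; Bb is degree 3, and the triad built there (Bb-Db-F) is minor, so it is iii.
The scale of F minor (natural minor) is F G Ab Bb C Db Eb; Bb is degree 4, and the triad built there (Bb-Db-F) is minor, so it is iv.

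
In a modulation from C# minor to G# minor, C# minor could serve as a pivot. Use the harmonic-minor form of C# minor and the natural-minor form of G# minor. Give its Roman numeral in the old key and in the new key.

The scale of C# minor (harmonic minor) is C# D# E F# G# A B#; C# is degree 1, and the triad built there (C#-E-G#) is minor, so it is i.
The scale of G# minor (natural minor) is G# A# B C# D# E F#; C# is degree 4, and the triad built there (C#-E-G#) is minor, so it is iv.

i in C# minor; iv in G# minor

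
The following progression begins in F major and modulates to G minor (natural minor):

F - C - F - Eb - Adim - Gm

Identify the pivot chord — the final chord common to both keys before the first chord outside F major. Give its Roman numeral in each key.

F — I in F major, VII in G minor

Chords diatonic to F major: F, Gm, Am, Bb, C, Dm, Edim.
Reading the progression, the first chord not in that set is Eb, so the modulation leaves F major there.
The chord immediately before Eb is F, which is diatonic to both keys: I in F major and VII in G minor.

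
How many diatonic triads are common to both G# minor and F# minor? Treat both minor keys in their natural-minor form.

Diatonic triads of G# minor (natural minor): G# minor (i), A# diminished (ii°), B major (III), C# minor (iv), D# minor (v), E major (VI), F# major (VII).
Diatonic triads of F# minor (natural minor): F# minor (i), G# diminished (ii°), A major (III), B minor (iv), C# minor (v), D major (VI), E major (VII).
Matching root and quality in both lists: C# minor, E major.
That gives 2 common triads.

2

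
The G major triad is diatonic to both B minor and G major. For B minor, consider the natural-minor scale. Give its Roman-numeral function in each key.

VI in B minor; I in G major

The scale of B minor (natural minor) is B C♯ D E F♯ G A; G is degree 6, and the triad built there (G-B-D) is major, so it is VI.
The scale of G major is G A B C D E F♯; G is degree 1, and the triad built there (G-B-D) is major, so it is I.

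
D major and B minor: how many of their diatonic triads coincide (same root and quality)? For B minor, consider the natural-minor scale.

7

Diatonic triads of D major: D major (I), E minor (ii), F♯ minor (iii), G major (IV), A major (V), B minor (vi), C♯ diminished (vii°).
Diatonic triads of B minor (natural minor): B minor (i), C♯ diminished (ii°), D major (III), E minor (iv), F♯ minor (v), G major (VI), A major (VII).
Matching root and quality in both lists: D major, E minor, F♯ minor, G major, A major, B minor, C♯ diminished.
That gives 7 common triads.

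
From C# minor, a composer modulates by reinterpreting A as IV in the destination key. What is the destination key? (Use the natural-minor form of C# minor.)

E major

The numeral IV denotes a major triad on scale degree 4. With A on degree 4, the tonic of the new key is E.
Degree 4 carries a major triad in major keys, so the destination is E major.
Check: the diatonic triads of E major are E (I), F#m (ii), G#m (iii), A (IV), B (V), C#m (vi), D#dim (vii°) — A is indeed IV.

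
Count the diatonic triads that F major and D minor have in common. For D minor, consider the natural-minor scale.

Diatonic triads of F major: F (I), Gm (ii), Am (iii), Bb (IV), C (V), Dm (vi), Edim (vii°).
Diatonic triads of D minor (natural minor): Dm (i), Edim (ii°), F (III), Gm (iv), Am (v), Bb (VI), C (VII).
Matching root and quality in both lists: F, Gm, Am, Bb, C, Dm, Edim.
That gives 7 common triads.

7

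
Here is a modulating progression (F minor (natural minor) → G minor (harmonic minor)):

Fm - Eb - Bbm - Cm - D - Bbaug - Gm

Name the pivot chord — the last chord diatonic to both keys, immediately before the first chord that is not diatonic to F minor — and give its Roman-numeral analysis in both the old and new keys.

Cm — v in F minor, iv in G minor

Chords diatonic to F minor: Fm, Gdim, Ab, Bbm, Cm, Db, Eb.
Reading the progression, the first chord not in that set is D, so the modulation leaves F minor there.
The chord immediately before D is Cm, which is diatonic to both keys: v in F minor and iv in G minor.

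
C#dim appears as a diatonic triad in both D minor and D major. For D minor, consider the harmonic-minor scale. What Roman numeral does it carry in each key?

vii° in D minor; vii° in D major

The scale of D minor (harmonic minor) is D E F G A Bb C#; C# is degree 7, and the triad built there (C#-E-G) is diminished, so it is vii°.
The scale of D major is D E F# G A B C#; C# is degree 7, and the triad built there (C#-E-G) is diminished, so it is vii°.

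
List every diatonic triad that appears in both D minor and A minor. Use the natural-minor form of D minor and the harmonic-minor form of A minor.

Dm, F, Am

Triads in D minor (natural minor): D minor (i), E diminished (ii°), F major (III), G minor (iv), A minor (v), Bb major (VI), C major (VII).
Triads in A minor (harmonic minor): A minor (i), B diminished (ii°), C augmented (III+), D minor (iv), E major (V), F major (VI), G# diminished (vii°).
Shared triads with their functions: D minor (i in D minor, iv in A minor); F major (III in D minor, VI in A minor); A minor (v in D minor, i in A minor).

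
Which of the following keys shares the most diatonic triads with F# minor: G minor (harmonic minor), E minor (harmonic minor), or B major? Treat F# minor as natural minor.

Triads of F# minor (natural minor): F# minor (i), G# diminished (ii°), A major (III), B minor (iv), C# minor (v), D major (VI), E major (VII).
G minor (harmonic minor) shares 1: D.
E minor (harmonic minor) shares 0: none.
B major shares 2: C#m, E.
The most common triads (2) are shared with B major.

B major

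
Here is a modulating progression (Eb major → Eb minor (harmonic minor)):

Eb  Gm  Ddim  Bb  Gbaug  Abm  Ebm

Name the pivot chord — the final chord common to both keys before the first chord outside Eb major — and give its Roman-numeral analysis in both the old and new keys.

Bb — V in Eb major, V in Eb minor

Chords diatonic to Eb major: Eb, Fm, Gm, Ab, Bb, Cm, Ddim.
Reading the progression, the first chord not in that set is Gbaug, so the modulation leaves Eb major there.
The chord immediately before Gbaug is Bb, which is diatonic to both keys: V in Eb major and V in Eb minor.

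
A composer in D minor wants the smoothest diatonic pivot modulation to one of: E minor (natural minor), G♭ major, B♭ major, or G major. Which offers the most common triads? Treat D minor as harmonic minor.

B♭ major

Triads of D minor (harmonic minor): D minor (i), E diminished (ii°), F augmented (III+), G minor (iv), A major (V), B♭ major (VI), C♯ diminished (vii°).
E minor (natural minor) shares 0: none.
G♭ major shares 0: none.
B♭ major shares 3: Dm, Gm, B♭.
G major shares 0: none.
The most common triads (3) are shared with B♭ major.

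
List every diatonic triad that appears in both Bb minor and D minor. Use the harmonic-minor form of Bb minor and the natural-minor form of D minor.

F

Triads in Bb minor (harmonic minor): Bb minor (i), C diminished (ii°), Db augmented (III+), Eb minor (iv), F major (V), Gb major (VI), A diminished (vii°).
Triads in D minor (natural minor): D minor (i), E diminished (ii°), F major (III), G minor (iv), A minor (v), Bb major (VI), C major (VII).
Shared triads with their functions: F major (V in Bb minor, III in D minor).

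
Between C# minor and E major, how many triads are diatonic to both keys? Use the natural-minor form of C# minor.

Diatonic triads of C# minor (natural minor): C# minor (i), D# diminished (ii°), E major (III), F# minor (iv), G# minor (v), A major (VI), B major (VII).
Diatonic triads of E major: E major (I), F# minor (ii), G# minor (iii), A major (IV), B major (V), C# minor (vi), D# diminished (vii°).
Matching root and quality in both lists: C# minor, D# diminished, E major, F# minor, G# minor, A major, B major.
That gives 7 common triads.

7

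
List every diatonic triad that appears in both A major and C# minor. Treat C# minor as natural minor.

A, C#m, E, F#m

Triads in A major: A major (I), B minor (ii), C# minor (iii), D major (IV), E major (V), F# minor (vi), G# diminished (vii°).
Triads in C# minor (natural minor): C# minor (i), D# diminished (ii°), E major (III), F# minor (iv), G# minor (v), A major (VI), B major (VII).
Shared triads with their functions: A major (I in A major, VI in C# minor); C# minor (iii in A major, i in C# minor); E major (V in A major, III in C# minor); F# minor (vi in A major, iv in C# minor).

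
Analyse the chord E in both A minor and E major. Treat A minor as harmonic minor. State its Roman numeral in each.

V in A minor; I in E major

The scale of A minor (harmonic minor) is A B C D E F G#; E is degree 5, and the triad built there (E-G#-B) is major, so it is V.
The scale of E major is E F# G# A B C# D#; E is degree 1, and the triad built there (E-G#-B) is major, so it is I.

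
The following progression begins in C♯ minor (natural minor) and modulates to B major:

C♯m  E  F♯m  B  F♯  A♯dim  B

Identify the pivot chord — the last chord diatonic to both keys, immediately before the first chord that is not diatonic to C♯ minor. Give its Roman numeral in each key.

B — VII in C♯ minor, I in B major

Chords diatonic to C♯ minor: C♯m, D♯dim, E, F♯m, G♯m, A, B.
Reading the progression, the first chord not in that set is F♯, so the modulation leaves C♯ minor there.
The chord immediately before F♯ is B, which is diatonic to both keys: VII in C♯ minor and I in B major.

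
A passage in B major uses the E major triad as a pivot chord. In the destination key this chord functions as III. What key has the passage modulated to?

The numeral III denotes a major triad on scale degree 3. With E on degree 3, the tonic of the new key is C♯.
Degree 3 carries a major triad in natural-minor keys, so the destination is C♯ minor.
Check: the diatonic triads of C♯ minor (natural minor) are C♯m (i), D♯dim (ii°), E (III), F♯m (iv), G♯m (v), A (VI), B (VII) — E major is indeed III.

C♯ minor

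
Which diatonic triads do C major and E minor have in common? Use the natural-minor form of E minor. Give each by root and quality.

C, Em, G, Am

Triads in C major: C (I), Dm (ii), Em (iii), F (IV), G (V), Am (vi), Bdim (vii°).
Triads in E minor (natural minor): Em (i), F#dim (ii°), G (III), Am (iv), Bm (v), C (VI), D (VII).
Shared triads with their functions: C (I in C major, VI in E minor); Em (iii in C major, i in E minor); G (V in C major, III in E minor); Am (vi in C major, iv in E minor).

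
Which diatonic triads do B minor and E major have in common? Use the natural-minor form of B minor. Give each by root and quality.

F#m, A

Triads in B minor (natural minor): B minor (i), C# diminished (ii°), D major (III), E minor (iv), F# minor (v), G major (VI), A major (VII).
Triads in E major: E major (I), F# minor (ii), G# minor (iii), A major (IV), B major (V), C# minor (vi), D# diminished (vii°).
Shared triads with their functions: F# minor (v in B minor, ii in E major); A major (VII in B minor, IV in E major).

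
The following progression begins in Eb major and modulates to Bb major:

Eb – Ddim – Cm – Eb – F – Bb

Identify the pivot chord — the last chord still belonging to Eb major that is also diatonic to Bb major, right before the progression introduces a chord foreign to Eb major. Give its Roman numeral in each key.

Eb — I in Eb major, IV in Bb major

Chords diatonic to Eb major: Eb, Fm, Gm, Ab, Bb, Cm, Ddim.
Reading the progression, the first chord not in that set is F, so the modulation leaves Eb major there.
The chord immediately before F is Eb, which is diatonic to both keys: I in Eb major and IV in Bb major.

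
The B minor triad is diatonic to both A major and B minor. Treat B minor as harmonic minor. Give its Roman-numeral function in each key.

The scale of A major is A B C♯ D E F♯ G♯; B is degree 2, and the triad built there (B-D-F♯) is minor, so it is ii.
The scale of B minor (harmonic minor) is B C♯ D E F♯ G A♯; B is degree 1, and the triad built there (B-D-F♯) is minor, so it is i.

ii in A major; i in B minor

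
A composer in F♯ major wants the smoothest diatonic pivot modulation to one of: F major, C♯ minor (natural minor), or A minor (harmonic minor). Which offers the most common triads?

C♯ minor

Triads of F♯ major: F♯ (I), G♯m (ii), A♯m (iii), B (IV), C♯ (V), D♯m (vi), E♯dim (vii°).
F major shares 0: none.
C♯ minor (natural minor) shares 2: G♯m, B.
A minor (harmonic minor) shares 0: none.
The most common triads (2) are shared with C♯ minor.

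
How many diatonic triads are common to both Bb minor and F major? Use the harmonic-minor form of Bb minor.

1

Diatonic triads of Bb minor (harmonic minor): Bbm (i), Cdim (ii°), Dbaug (III+), Ebm (iv), F (V), Gb (VI), Adim (vii°).
Diatonic triads of F major: F (I), Gm (ii), Am (iii), Bb (IV), C (V), Dm (vi), Edim (vii°).
Matching root and quality in both lists: F.
That gives 1 common triad.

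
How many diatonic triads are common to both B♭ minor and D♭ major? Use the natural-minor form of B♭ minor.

7

Diatonic triads of B♭ minor (natural minor): B♭m (i), Cdim (ii°), D♭ (III), E♭m (iv), Fm (v), G♭ (VI), A♭ (VII).
Diatonic triads of D♭ major: D♭ (I), E♭m (ii), Fm (iii), G♭ (IV), A♭ (V), B♭m (vi), Cdim (vii°).
Matching root and quality in both lists: B♭m, Cdim, D♭, E♭m, Fm, G♭, A♭.
That gives 7 common triads.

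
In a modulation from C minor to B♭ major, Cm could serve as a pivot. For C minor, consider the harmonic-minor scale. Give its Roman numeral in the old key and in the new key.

i in C minor; ii in B♭ major

The scale of C minor (harmonic minor) is C D E♭ F G A♭ B; C is degree 1, and the triad built there (C-E♭-G) is minor, so it is i.
The scale of B♭ major is B♭ C D E♭ F G A; C is degree 2, and the triad built there (C-E♭-G) is minor, so it is ii.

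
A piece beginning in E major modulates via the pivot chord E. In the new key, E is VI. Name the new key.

G# minor

The numeral VI denotes a major triad on scale degree 6. With E on degree 6, the tonic of the new key is G#.
Degree 6 carries a major triad in minor keys, so the destination is G# minor.
Check: the diatonic triads of G# minor (natural minor) are G#m (i), A#dim (ii°), B (III), C#m (iv), D#m (v), E (VI), F# (VII) — E is indeed VI.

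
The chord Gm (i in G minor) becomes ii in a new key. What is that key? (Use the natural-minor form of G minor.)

The numeral ii denotes a minor triad on scale degree 2. With G on degree 2, the tonic of the new key is F.
Degree 2 carries a minor triad in major keys, so the destination is F major.
Check: the diatonic triads of F major are F (I), Gm (ii), Am (iii), Bb (IV), C (V), Dm (vi), Edim (vii°) — Gm is indeed ii.

F major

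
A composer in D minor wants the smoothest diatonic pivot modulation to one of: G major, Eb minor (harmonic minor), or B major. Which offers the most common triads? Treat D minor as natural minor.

G major

Triads of D minor (natural minor): D minor (i), E diminished (ii°), F major (III), G minor (iv), A minor (v), Bb major (VI), C major (VII).
G major shares 2: Am, C.
Eb minor (harmonic minor) shares 1: Bb.
B major shares 0: none.
The most common triads (2) are shared with G major.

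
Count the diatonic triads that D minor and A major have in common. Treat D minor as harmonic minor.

Diatonic triads of D minor (harmonic minor): D minor (i), E diminished (ii°), F augmented (III+), G minor (iv), A major (V), Bb major (VI), C# diminished (vii°).
Diatonic triads of A major: A major (I), B minor (ii), C# minor (iii), D major (IV), E major (V), F# minor (vi), G# diminished (vii°).
Matching root and quality in both lists: A major.
That gives 1 common triad.

1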